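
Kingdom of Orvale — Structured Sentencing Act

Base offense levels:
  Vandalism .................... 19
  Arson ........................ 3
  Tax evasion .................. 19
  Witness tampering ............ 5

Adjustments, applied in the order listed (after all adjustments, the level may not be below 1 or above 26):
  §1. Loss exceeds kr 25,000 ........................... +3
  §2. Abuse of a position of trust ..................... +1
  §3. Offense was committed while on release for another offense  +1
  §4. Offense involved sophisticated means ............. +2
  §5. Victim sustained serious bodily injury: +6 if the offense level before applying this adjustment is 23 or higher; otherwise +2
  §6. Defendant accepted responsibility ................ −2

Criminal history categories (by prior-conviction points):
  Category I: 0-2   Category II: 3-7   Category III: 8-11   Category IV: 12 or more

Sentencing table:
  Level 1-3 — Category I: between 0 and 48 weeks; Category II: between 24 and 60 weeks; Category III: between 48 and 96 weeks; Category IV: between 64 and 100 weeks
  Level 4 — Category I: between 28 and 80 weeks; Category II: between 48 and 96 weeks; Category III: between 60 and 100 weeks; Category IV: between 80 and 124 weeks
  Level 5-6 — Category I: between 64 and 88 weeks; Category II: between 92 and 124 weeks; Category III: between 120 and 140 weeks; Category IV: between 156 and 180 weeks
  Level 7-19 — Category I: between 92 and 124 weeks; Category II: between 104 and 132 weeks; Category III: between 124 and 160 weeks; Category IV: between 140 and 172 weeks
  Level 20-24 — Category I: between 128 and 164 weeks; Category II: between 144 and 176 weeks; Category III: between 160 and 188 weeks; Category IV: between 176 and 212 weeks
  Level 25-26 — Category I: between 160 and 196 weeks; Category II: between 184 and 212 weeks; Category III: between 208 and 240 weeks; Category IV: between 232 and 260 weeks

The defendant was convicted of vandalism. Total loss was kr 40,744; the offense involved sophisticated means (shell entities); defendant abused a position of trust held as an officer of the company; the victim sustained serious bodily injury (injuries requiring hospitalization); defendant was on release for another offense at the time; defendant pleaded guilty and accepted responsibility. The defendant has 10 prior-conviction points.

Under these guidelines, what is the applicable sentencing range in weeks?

208-240 weeks

Base offense level for vandalism: 19.
§1 applies: 19 + 3 = 22.
§2 applies: 22 + 1 = 23.
§3 applies: 23 + 1 = 24.
§4 applies: 24 + 2 = 26.
§5 applies (level before this adjustment is 26 ≥ 23, so +6): 26 + 6 = 32.
§6 applies: 32 − 2 = 30.
Level 30 exceeds the maximum of 26; capped at 26.
Final offense level: 26.
Criminal history: 10 prior points → Category III (8-11).
Level 26 falls in the 25-26 band.
Grid: Level 25-26 × Category III = 208-240 weeks.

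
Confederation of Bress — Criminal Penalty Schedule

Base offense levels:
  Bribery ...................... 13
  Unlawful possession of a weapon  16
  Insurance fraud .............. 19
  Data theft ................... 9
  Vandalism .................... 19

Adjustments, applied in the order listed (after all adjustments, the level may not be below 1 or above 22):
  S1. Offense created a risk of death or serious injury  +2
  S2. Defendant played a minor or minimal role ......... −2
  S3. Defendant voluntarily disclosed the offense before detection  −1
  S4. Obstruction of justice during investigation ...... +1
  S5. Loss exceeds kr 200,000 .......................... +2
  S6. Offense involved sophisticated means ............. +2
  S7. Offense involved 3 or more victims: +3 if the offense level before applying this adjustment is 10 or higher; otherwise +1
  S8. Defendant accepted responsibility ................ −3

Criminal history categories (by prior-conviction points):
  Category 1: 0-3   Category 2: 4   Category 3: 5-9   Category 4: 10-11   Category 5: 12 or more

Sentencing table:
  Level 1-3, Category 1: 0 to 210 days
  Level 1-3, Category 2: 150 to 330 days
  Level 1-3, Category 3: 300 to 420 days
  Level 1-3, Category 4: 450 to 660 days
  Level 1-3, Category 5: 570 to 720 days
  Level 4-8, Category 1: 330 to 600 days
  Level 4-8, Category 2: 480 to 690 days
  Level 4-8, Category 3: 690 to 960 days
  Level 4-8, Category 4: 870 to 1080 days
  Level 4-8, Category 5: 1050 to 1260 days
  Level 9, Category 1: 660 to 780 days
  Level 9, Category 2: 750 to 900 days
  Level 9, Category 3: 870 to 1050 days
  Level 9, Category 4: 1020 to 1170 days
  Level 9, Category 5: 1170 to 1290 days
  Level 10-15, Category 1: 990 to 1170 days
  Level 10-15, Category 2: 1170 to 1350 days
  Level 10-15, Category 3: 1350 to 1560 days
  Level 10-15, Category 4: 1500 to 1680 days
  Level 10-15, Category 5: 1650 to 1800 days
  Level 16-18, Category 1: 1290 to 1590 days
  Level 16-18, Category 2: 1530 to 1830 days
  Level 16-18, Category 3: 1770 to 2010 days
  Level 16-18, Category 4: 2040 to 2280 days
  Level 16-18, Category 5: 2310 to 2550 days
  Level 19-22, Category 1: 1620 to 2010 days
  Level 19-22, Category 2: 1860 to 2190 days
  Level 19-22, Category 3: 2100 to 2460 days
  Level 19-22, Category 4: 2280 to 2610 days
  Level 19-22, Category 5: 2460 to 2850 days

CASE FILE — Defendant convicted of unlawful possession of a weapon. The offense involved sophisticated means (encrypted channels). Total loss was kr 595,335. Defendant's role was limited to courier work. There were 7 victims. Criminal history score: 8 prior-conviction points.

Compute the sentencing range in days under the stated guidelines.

Base offense level for unlawful possession of a weapon: 16.
S2 applies: 16 − 2 = 14.
S3 does not apply.
S4 does not apply.
S5 applies: 14 + 2 = 16.
S6 applies: 16 + 2 = 18.
S7 applies (level before this adjustment is 18 ≥ 10, so +3): 18 + 3 = 21.
Final offense level: 21.
Criminal history: 8 prior points → Category 3 (5-9).
Level 21 falls in the 19-22 band.
Grid: Level 19-22 × Category 3 = 2100-2460 days.

2100-2460 days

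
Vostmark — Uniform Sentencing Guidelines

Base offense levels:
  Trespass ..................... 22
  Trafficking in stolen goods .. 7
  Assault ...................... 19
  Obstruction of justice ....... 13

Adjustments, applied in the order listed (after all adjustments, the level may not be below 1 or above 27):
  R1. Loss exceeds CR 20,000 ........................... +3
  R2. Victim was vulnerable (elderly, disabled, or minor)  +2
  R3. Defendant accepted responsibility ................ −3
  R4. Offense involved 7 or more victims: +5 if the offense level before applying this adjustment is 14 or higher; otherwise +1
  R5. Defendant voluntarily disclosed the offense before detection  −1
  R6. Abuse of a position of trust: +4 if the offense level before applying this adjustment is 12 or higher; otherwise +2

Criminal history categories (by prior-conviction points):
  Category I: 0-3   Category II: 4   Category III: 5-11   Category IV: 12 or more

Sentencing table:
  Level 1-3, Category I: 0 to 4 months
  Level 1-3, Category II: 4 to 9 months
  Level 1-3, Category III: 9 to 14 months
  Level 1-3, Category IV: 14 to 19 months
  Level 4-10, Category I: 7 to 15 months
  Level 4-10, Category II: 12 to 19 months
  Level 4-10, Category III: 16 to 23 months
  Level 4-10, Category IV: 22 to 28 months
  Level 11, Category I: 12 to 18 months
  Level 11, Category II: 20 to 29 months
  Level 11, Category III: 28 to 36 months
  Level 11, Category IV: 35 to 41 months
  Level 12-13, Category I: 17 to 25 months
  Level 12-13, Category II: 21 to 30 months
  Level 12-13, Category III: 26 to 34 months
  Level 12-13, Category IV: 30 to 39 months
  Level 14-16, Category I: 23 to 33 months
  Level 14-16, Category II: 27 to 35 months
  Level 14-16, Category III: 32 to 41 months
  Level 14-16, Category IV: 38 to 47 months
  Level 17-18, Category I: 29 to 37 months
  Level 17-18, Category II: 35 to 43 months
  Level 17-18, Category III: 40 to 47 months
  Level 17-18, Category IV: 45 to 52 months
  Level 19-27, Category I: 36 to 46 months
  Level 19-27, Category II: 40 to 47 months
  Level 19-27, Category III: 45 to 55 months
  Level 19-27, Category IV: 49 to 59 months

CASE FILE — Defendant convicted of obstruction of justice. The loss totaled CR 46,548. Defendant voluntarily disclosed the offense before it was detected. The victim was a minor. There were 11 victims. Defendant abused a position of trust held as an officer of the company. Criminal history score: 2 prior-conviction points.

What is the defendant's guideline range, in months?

Base offense level for obstruction of justice: 13.
R1 applies: 13 + 3 = 16.
R2 applies: 16 + 2 = 18.
R3 does not apply.
R4 applies (level before this adjustment is 18 ≥ 14, so +5): 18 + 5 = 23.
R5 applies: 23 − 1 = 22.
R6 applies (level before this adjustment is 22 ≥ 12, so +4): 22 + 4 = 26.
Final offense level: 26.
Criminal history: 2 prior points → Category I (0-3).
Level 26 falls in the 19-27 band.
Grid: Level 19-27 × Category I = 36-46 months.

36-46 months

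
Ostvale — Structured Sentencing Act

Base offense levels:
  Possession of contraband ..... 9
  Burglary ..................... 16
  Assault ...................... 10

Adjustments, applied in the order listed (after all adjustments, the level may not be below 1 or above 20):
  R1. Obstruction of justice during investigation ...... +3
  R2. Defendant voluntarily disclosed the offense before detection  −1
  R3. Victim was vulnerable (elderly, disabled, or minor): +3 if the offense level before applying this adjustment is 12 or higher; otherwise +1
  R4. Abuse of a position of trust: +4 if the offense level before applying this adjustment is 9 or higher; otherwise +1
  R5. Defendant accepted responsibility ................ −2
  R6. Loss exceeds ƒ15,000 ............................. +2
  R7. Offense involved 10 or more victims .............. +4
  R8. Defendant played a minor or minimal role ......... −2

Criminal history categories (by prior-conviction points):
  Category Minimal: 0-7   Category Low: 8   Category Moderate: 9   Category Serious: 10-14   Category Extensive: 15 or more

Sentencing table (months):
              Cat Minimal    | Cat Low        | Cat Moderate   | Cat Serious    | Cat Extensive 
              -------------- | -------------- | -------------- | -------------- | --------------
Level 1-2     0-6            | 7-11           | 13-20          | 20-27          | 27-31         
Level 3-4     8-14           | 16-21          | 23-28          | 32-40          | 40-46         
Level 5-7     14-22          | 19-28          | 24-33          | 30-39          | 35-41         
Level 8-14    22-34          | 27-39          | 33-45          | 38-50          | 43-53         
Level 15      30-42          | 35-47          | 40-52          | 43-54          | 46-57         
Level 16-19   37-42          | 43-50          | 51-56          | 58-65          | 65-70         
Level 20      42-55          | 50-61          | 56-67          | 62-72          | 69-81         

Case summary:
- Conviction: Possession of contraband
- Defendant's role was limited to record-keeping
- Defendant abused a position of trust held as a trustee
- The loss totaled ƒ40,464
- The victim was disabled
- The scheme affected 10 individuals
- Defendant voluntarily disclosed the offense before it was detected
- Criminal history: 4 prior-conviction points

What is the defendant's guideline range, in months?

Base offense level for possession of contraband: 9.
R2 applies: 9 − 1 = 8.
R3 applies (level before this adjustment is 8 < 12, so +1): 8 + 1 = 9.
R4 applies (level before this adjustment is 9 ≥ 9, so +4): 9 + 4 = 13.
R5 does not apply.
R6 applies: 13 + 2 = 15.
R7 applies: 15 + 4 = 19.
R8 applies: 19 − 2 = 17.
Final offense level: 17.
Criminal history: 4 prior points → Category Minimal (0-7).
Level 17 falls in the 16-19 band.
Grid: Level 16-19 × Category Minimal = 37-42 months.

37-42 months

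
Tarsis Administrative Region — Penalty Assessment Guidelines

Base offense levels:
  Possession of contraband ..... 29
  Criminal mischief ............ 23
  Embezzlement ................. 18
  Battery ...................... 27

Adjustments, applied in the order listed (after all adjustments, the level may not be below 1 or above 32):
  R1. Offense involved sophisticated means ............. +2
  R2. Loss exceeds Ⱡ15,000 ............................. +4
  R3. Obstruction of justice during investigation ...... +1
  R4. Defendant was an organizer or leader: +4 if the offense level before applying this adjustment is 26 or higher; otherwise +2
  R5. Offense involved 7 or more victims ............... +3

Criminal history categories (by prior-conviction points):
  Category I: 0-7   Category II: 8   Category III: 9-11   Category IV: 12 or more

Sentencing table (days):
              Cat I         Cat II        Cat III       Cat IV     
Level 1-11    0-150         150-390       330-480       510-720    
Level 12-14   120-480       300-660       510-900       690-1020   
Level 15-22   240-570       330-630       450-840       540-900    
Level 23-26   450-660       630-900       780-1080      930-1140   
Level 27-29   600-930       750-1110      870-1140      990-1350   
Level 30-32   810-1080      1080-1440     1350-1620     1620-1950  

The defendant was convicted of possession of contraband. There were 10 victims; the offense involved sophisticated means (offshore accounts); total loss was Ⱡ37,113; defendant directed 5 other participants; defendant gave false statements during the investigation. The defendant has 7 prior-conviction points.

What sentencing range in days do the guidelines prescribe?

Base offense level for possession of contraband: 29.
R1 applies: 29 + 2 = 31.
R2 applies: 31 + 4 = 35.
R3 applies: 35 + 1 = 36.
R4 applies (level before this adjustment is 36 ≥ 26, so +4): 36 + 4 = 40.
R5 applies: 40 + 3 = 43.
Level 43 exceeds the maximum of 32; capped at 32.
Final offense level: 32.
Criminal history: 7 prior points → Category I (0-7).
Level 32 falls in the 30-32 band.
Grid: Level 30-32 × Category I = 810-1080 days.

810-1080 days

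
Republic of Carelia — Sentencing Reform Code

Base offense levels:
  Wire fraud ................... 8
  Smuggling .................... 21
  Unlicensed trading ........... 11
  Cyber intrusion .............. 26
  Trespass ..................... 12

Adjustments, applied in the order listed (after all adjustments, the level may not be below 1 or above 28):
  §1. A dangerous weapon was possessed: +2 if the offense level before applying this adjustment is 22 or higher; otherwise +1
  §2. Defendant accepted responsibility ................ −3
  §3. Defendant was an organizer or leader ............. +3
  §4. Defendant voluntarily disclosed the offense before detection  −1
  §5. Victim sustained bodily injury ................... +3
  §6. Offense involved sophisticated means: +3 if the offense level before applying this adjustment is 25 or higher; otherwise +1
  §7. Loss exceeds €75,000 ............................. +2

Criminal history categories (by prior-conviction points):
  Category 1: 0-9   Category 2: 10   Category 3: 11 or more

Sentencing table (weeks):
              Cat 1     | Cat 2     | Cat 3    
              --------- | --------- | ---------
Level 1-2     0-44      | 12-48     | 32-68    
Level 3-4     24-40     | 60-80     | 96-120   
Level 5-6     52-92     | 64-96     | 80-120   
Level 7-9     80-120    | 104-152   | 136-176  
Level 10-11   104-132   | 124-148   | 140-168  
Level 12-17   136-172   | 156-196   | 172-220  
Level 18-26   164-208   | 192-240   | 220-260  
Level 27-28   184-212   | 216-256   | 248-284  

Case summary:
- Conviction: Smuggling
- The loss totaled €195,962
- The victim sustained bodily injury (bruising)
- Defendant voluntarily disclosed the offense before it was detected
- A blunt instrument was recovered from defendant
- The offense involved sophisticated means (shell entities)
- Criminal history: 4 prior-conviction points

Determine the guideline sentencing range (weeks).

Base offense level for smuggling: 21.
§1 applies (level before this adjustment is 21 < 22, so +1): 21 + 1 = 22.
§2 does not apply.
§3 does not apply.
§4 applies: 22 − 1 = 21.
§5 applies: 21 + 3 = 24.
§6 applies (level before this adjustment is 24 < 25, so +1): 24 + 1 = 25.
§7 applies: 25 + 2 = 27.
Final offense level: 27.
Criminal history: 4 prior points → Category 1 (0-9).
Level 27 falls in the 27-28 band.
Grid: Level 27-28 × Category 1 = 184-212 weeks.

184-212 weeks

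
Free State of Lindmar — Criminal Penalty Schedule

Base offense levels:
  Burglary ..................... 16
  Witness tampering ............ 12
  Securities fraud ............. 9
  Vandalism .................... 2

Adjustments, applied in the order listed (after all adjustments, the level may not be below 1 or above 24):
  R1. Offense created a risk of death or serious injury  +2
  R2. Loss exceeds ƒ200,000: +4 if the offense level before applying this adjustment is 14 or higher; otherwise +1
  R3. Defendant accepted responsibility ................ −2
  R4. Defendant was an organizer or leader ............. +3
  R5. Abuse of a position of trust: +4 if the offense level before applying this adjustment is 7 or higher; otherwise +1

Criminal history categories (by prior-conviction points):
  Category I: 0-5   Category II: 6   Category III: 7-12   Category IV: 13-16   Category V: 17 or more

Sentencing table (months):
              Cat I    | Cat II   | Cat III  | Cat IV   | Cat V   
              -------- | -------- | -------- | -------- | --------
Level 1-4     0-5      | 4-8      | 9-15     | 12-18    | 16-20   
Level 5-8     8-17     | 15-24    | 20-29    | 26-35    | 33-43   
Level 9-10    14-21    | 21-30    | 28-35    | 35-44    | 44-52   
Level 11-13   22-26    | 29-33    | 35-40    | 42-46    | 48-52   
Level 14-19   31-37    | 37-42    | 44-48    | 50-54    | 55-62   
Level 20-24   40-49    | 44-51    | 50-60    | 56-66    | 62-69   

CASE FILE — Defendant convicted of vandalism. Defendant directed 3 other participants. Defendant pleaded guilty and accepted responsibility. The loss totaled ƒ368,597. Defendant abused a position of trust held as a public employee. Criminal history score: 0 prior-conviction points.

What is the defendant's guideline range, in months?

Base offense level for vandalism: 2.
R1 does not apply.
R2 applies (level before this adjustment is 2 < 14, so +1): 2 + 1 = 3.
R3 applies: 3 − 2 = 1.
R4 applies: 1 + 3 = 4.
R5 applies (level before this adjustment is 4 < 7, so +1): 4 + 1 = 5.
Final offense level: 5.
Criminal history: 0 prior points → Category I (0-5).
Level 5 falls in the 5-8 band.
Grid: Level 5-8 × Category I = 8-17 months.

8-17 months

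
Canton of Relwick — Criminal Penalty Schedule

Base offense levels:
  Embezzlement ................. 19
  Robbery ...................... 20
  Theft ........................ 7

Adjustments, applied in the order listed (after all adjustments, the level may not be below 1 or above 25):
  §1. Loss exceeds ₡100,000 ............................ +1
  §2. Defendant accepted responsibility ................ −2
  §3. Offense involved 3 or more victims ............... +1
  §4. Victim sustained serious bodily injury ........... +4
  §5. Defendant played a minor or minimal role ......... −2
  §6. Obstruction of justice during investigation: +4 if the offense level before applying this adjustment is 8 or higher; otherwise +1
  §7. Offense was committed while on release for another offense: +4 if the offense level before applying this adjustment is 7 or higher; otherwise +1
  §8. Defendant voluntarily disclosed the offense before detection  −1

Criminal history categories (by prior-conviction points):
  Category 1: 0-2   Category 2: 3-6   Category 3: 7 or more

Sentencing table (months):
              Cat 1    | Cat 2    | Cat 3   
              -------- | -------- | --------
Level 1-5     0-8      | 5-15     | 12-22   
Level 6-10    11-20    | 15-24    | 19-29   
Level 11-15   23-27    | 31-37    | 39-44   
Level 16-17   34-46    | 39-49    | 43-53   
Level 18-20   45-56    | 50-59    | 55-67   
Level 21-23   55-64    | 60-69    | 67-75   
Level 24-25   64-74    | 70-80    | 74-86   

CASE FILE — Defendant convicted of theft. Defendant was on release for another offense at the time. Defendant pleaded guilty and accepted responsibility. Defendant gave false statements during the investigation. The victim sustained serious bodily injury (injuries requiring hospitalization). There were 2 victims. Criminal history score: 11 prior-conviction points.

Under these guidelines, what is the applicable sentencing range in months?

43-53 months

Base offense level for theft: 7.
§1 does not apply.
§2 applies: 7 − 2 = 5.
§4 applies: 5 + 4 = 9.
§5 does not apply.
§6 applies (level before this adjustment is 9 ≥ 8, so +4): 9 + 4 = 13.
§7 applies (level before this adjustment is 13 ≥ 7, so +4): 13 + 4 = 17.
§8 does not apply.
Final offense level: 17.
Criminal history: 11 prior points → Category 3 (7+).
Level 17 falls in the 16-17 band.
Grid: Level 16-17 × Category 3 = 43-53 months.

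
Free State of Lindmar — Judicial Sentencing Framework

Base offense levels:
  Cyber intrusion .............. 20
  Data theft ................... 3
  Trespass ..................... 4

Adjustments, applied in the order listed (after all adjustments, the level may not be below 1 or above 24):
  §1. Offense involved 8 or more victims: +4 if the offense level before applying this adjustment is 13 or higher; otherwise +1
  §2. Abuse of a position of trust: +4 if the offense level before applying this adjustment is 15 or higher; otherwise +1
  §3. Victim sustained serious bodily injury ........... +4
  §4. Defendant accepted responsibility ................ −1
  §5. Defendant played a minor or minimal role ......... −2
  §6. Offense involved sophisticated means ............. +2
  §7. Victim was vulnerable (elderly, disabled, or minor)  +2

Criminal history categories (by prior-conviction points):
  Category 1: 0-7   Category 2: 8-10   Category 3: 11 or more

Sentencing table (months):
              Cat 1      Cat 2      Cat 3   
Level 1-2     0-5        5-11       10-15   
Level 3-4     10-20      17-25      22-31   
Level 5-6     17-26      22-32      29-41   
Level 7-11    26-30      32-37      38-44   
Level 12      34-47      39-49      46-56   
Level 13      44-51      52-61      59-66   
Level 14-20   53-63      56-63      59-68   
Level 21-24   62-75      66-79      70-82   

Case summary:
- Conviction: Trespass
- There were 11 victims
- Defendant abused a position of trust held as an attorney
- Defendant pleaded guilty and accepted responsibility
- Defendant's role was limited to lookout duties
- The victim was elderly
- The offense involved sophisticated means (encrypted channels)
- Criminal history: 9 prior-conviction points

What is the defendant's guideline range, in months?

Base offense level for trespass: 4.
§1 applies (level before this adjustment is 4 < 13, so +1): 4 + 1 = 5.
§2 applies (level before this adjustment is 5 < 15, so +1): 5 + 1 = 6.
§4 applies: 6 − 1 = 5.
§5 applies: 5 − 2 = 3.
§6 applies: 3 + 2 = 5.
§7 applies: 5 + 2 = 7.
Final offense level: 7.
Criminal history: 9 prior points → Category 2 (8-10).
Level 7 falls in the 7-11 band.
Grid: Level 7-11 × Category 2 = 32-37 months.

32-37 months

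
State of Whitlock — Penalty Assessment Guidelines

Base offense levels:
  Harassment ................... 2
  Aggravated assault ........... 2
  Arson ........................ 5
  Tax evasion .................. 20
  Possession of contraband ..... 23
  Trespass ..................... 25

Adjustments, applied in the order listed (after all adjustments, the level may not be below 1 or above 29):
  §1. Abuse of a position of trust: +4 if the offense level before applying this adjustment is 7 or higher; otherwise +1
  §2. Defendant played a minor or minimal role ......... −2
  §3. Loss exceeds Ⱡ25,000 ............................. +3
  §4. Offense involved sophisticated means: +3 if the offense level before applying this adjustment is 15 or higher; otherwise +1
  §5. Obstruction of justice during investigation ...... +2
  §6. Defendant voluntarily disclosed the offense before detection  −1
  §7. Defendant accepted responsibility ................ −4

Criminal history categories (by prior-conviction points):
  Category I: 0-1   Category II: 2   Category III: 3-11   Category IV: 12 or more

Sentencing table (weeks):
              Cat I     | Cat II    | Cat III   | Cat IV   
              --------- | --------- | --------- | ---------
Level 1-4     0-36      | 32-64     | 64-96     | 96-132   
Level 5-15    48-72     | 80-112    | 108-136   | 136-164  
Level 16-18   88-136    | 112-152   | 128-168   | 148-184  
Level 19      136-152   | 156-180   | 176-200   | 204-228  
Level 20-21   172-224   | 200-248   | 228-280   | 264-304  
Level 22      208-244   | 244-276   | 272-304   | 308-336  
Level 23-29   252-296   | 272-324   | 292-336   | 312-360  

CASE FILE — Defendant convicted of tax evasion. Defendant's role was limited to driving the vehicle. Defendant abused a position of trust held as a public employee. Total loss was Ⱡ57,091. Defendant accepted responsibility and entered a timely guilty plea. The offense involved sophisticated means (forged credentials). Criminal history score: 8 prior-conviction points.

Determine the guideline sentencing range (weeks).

Base offense level for tax evasion: 20.
§1 applies (level before this adjustment is 20 ≥ 7, so +4): 20 + 4 = 24.
§2 applies: 24 − 2 = 22.
§3 applies: 22 + 3 = 25.
§4 applies (level before this adjustment is 25 ≥ 15, so +3): 25 + 3 = 28.
§7 applies: 28 − 4 = 24.
Final offense level: 24.
Criminal history: 8 prior points → Category III (3-11).
Level 24 falls in the 23-29 band.
Grid: Level 23-29 × Category III = 292-336 weeks.

292-336 weeks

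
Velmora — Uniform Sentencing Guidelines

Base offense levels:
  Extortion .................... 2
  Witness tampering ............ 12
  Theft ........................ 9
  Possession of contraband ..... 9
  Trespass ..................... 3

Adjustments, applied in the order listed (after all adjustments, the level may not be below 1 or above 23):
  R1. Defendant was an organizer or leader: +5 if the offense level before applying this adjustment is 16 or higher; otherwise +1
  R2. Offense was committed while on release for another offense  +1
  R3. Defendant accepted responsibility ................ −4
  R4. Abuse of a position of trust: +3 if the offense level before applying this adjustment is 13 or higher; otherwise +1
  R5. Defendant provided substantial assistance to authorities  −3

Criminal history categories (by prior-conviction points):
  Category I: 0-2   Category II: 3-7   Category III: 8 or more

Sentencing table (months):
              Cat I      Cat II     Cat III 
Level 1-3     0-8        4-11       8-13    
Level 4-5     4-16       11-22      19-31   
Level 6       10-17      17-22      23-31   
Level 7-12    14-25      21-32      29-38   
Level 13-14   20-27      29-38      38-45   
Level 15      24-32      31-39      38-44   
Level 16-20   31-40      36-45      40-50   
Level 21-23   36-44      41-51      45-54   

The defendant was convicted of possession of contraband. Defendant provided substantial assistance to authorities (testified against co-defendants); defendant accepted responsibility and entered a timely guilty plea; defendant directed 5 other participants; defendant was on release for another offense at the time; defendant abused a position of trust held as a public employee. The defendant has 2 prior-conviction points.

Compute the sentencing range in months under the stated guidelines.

4-16 months

Base offense level for possession of contraband: 9.
R1 applies (level before this adjustment is 9 < 16, so +1): 9 + 1 = 10.
R2 applies: 10 + 1 = 11.
R3 applies: 11 − 4 = 7.
R4 applies (level before this adjustment is 7 < 13, so +1): 7 + 1 = 8.
R5 applies: 8 − 3 = 5.
Final offense level: 5.
Criminal history: 2 prior points → Category I (0-2).
Level 5 falls in the 4-5 band.
Grid: Level 4-5 × Category I = 4-16 months.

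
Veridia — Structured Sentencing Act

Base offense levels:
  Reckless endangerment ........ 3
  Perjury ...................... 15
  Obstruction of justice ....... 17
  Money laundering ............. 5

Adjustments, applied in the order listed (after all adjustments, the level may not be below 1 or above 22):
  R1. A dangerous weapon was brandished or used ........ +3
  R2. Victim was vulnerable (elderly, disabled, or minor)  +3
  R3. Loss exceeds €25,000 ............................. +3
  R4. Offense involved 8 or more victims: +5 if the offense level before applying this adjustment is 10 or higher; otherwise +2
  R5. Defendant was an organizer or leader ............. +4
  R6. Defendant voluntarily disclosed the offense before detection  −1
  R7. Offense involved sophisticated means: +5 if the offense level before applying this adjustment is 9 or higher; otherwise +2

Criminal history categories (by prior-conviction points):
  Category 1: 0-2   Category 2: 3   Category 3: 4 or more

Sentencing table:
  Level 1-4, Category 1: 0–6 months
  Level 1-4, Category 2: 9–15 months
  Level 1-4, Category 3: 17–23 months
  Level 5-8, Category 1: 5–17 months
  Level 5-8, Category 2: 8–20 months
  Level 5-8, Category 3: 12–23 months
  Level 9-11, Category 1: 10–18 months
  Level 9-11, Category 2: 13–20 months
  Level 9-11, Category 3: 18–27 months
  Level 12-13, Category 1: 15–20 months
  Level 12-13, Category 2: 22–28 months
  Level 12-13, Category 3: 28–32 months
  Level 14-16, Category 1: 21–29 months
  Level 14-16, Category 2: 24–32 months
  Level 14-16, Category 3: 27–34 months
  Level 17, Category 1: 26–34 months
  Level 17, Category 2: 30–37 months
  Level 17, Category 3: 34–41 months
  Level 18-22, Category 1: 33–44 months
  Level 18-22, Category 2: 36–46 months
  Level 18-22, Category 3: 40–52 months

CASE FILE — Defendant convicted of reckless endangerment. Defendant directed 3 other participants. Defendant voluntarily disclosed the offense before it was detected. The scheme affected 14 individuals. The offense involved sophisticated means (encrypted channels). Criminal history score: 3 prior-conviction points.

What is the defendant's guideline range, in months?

13-20 months

Base offense level for reckless endangerment: 3.
R1 does not apply.
R2 does not apply.
R3 does not apply.
R4 applies (level before this adjustment is 3 < 10, so +2): 3 + 2 = 5.
R5 applies: 5 + 4 = 9.
R6 applies: 9 − 1 = 8.
R7 applies (level before this adjustment is 8 < 9, so +2): 8 + 2 = 10.
Final offense level: 10.
Criminal history: 3 prior points → Category 2 (3).
Level 10 falls in the 9-11 band.
Grid: Level 9-11 × Category 2 = 13-20 months.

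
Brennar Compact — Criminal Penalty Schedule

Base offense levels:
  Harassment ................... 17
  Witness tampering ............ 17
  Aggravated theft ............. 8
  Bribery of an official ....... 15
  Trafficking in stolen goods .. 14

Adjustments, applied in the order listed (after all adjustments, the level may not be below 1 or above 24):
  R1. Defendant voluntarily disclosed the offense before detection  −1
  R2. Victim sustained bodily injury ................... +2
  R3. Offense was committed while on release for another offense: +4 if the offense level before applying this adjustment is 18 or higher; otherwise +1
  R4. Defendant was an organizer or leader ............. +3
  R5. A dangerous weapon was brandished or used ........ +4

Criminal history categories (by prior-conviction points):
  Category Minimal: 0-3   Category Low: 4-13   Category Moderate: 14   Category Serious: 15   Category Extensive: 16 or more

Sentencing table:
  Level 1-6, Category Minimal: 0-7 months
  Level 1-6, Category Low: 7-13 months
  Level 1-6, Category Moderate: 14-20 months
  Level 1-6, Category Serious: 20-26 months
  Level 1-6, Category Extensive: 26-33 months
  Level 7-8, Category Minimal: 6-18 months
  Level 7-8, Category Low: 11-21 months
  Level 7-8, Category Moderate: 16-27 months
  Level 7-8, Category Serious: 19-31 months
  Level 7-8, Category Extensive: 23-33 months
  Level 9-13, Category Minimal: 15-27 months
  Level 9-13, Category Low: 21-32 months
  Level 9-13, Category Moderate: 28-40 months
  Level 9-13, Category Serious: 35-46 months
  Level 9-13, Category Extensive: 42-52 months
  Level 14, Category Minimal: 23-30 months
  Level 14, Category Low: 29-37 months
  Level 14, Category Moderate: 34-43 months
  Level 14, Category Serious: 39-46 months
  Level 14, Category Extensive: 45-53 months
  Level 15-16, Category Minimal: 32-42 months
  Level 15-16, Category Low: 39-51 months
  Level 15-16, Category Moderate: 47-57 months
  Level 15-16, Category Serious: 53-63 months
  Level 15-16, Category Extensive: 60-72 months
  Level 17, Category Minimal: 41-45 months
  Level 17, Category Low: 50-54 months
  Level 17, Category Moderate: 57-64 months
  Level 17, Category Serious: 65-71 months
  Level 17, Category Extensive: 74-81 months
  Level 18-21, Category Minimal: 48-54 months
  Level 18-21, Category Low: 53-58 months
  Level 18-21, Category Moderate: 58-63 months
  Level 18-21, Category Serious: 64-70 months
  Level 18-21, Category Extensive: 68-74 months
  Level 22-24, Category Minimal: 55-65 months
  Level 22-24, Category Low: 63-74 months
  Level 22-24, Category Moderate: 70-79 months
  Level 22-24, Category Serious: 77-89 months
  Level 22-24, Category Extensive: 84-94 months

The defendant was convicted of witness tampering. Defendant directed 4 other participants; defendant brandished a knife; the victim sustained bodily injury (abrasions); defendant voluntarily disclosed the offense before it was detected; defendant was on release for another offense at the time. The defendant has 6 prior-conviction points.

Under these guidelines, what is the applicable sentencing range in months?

63-74 months

Base offense level for witness tampering: 17.
R1 applies: 17 − 1 = 16.
R2 applies: 16 + 2 = 18.
R3 applies (level before this adjustment is 18 ≥ 18, so +4): 18 + 4 = 22.
R4 applies: 22 + 3 = 25.
R5 applies: 25 + 4 = 29.
Level 29 exceeds the maximum of 24; capped at 24.
Final offense level: 24.
Criminal history: 6 prior points → Category Low (4-13).
Level 24 falls in the 22-24 band.
Grid: Level 22-24 × Category Low = 63-74 months.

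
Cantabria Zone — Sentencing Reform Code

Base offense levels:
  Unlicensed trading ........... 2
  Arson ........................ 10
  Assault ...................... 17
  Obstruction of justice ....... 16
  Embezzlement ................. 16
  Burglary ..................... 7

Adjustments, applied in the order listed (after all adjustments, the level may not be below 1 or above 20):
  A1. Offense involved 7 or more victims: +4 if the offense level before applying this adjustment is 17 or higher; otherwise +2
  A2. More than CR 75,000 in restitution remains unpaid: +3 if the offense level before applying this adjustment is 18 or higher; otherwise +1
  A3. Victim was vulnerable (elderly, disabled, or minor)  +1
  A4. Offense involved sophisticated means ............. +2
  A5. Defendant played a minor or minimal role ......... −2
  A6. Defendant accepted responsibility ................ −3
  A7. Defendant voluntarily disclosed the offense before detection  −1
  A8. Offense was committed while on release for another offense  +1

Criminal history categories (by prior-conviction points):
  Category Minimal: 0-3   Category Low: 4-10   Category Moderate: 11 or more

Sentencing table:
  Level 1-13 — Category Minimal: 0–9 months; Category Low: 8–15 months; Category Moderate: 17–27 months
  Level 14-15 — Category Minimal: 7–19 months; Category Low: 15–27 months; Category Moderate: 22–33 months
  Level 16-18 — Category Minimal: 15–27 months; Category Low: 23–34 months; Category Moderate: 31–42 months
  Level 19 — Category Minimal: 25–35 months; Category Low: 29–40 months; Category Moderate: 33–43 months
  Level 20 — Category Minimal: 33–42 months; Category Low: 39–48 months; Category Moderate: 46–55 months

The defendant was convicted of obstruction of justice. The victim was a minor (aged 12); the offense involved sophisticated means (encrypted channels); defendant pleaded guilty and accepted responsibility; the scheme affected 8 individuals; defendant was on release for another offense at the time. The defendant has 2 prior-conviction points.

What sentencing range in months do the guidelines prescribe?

Base offense level for obstruction of justice: 16.
A1 applies (level before this adjustment is 16 < 17, so +2): 16 + 2 = 18.
A2 does not apply.
A3 applies: 18 + 1 = 19.
A4 applies: 19 + 2 = 21.
A6 applies: 21 − 3 = 18.
A8 applies: 18 + 1 = 19.
Final offense level: 19.
Criminal history: 2 prior points → Category Minimal (0-3).
Level 19 falls in the 19 band.
Grid: Level 19 × Category Minimal = 25-35 months.

25-35 months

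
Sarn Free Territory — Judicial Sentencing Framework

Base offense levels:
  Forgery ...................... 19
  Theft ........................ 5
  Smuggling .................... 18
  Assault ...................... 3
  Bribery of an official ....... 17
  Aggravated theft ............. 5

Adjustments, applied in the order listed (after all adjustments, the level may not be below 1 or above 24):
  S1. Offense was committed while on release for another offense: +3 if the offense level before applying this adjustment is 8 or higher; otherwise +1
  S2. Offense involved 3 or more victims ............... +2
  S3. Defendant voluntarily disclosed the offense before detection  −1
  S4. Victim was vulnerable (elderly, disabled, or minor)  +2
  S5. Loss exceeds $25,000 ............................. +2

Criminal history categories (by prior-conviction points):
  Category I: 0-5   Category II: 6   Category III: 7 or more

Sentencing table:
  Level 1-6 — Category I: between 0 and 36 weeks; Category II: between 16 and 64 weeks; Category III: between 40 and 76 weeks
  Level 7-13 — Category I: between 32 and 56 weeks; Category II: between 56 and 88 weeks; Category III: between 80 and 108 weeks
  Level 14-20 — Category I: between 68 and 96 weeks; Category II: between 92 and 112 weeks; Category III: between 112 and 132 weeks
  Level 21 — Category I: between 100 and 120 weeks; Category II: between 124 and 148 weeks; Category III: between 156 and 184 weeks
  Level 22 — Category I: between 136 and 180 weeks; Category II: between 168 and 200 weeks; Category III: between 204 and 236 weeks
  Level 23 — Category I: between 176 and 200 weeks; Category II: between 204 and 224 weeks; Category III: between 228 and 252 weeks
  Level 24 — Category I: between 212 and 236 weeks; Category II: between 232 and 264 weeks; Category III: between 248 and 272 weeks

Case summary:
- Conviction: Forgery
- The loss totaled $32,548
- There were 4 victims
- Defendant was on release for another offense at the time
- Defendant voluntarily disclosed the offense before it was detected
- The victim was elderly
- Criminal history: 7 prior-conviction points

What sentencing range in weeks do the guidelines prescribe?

Base offense level for forgery: 19.
S1 applies (level before this adjustment is 19 ≥ 8, so +3): 19 + 3 = 22.
S2 applies: 22 + 2 = 24.
S3 applies: 24 − 1 = 23.
S4 applies: 23 + 2 = 25.
S5 applies: 25 + 2 = 27.
Level 27 exceeds the maximum of 24; capped at 24.
Final offense level: 24.
Criminal history: 7 prior points → Category III (7+).
Level 24 falls in the 24 band.
Grid: Level 24 × Category III = 248-272 weeks.

248-272 weeks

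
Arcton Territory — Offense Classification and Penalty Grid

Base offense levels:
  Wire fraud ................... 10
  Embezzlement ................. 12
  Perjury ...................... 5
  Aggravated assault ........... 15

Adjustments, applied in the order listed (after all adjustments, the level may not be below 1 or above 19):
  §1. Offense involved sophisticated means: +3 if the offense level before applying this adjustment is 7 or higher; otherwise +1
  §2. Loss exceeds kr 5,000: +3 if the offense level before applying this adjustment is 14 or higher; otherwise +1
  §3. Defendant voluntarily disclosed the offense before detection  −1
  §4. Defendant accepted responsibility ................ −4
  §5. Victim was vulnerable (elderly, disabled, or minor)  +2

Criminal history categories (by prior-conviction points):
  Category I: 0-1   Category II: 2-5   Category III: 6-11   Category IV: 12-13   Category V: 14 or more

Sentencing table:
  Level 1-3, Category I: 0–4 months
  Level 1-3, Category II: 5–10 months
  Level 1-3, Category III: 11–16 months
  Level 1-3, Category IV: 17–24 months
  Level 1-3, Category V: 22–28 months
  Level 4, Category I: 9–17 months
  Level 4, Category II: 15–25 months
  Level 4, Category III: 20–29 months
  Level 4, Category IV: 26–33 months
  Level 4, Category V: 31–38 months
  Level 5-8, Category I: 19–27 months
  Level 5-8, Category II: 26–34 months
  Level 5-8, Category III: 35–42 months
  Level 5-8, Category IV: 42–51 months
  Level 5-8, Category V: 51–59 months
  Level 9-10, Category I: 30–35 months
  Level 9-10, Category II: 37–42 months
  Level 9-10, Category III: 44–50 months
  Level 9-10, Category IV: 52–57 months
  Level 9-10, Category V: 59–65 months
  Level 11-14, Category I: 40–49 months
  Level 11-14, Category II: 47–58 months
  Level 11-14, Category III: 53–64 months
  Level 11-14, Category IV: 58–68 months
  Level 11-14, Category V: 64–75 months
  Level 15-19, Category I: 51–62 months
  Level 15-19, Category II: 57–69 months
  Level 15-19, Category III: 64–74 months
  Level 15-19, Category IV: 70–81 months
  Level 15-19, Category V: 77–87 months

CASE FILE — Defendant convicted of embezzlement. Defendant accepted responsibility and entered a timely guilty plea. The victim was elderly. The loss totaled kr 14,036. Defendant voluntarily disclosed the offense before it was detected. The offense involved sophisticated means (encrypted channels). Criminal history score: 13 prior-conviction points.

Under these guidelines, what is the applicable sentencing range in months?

Base offense level for embezzlement: 12.
§1 applies (level before this adjustment is 12 ≥ 7, so +3): 12 + 3 = 15.
§2 applies (level before this adjustment is 15 ≥ 14, so +3): 15 + 3 = 18.
§3 applies: 18 − 1 = 17.
§4 applies: 17 − 4 = 13.
§5 applies: 13 + 2 = 15.
Final offense level: 15.
Criminal history: 13 prior points → Category IV (12-13).
Level 15 falls in the 15-19 band.
Grid: Level 15-19 × Category IV = 70-81 months.

70-81 months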